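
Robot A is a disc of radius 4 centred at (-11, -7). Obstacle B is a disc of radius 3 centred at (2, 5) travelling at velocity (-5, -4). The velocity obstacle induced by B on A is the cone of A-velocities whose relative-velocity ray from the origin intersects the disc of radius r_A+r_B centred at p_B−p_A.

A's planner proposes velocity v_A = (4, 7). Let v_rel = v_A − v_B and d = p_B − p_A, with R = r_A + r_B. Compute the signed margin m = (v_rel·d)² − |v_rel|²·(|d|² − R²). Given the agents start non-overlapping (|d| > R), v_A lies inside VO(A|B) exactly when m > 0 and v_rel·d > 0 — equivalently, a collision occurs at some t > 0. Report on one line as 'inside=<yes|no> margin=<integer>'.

d = (13, 12),  |d|² = 313;  R = 4+3 = 7,  c = 313−7² = 264
v_rel = (9, 11),  |v_rel|² = 202;  v_rel·d = (9)·(13) + (11)·(12) = 249
202·t² − 498·t + 264 = 0  ⇒  m = 249² − 202·264 = 8673
m = 8673 > 0,  v_rel·d = 249 > 0  ⇒  inside

inside=yes margin=8673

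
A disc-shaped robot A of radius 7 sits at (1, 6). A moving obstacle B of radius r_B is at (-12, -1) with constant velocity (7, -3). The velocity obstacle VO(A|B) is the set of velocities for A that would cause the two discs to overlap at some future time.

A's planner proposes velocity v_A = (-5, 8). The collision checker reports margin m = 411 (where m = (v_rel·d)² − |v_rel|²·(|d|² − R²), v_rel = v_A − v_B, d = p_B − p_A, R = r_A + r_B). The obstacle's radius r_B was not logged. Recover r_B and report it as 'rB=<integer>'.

m = 411
d = (-13, -7);  v_rel = (-12, 11),  |v_rel|² = 265
v_rel×d = (-12)·(-7) − (11)·(-13) = 227
since m = R²·265 − 227²:  R² = (51529 + 411) / 265 = 196
R = √196 = 14  ⇒  r_B = 14 − 7 = 7

rB=7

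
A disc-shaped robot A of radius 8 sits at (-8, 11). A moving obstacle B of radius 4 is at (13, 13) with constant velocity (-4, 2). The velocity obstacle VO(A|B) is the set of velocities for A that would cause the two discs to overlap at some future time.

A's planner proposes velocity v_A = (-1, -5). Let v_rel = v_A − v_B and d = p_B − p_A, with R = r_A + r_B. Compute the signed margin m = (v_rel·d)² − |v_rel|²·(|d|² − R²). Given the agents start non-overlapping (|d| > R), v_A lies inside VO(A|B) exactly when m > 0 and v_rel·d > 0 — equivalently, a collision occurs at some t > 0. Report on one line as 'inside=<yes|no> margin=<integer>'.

d = (21, 2),  |d|² = 445;  R = 8+4 = 12,  c = 445−12² = 301
v_rel = (3, -7),  |v_rel|² = 58;  v_rel·d = (3)·(21) + (-7)·(2) = 49
58·t² − 98·t + 301 = 0  ⇒  m = 49² − 58·301 = -15057
m = -15057 < 0,  v_rel·d = 49 > 0  ⇒  outside

inside=no margin=-15057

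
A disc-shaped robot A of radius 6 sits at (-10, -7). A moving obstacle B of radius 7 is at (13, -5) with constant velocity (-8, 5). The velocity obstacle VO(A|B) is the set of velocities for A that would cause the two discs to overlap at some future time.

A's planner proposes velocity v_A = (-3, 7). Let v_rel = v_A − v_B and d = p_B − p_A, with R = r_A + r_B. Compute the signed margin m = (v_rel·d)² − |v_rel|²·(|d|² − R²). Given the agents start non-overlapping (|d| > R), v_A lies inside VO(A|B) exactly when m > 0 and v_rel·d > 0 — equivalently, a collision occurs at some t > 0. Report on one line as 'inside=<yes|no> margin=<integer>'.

d = (23, 2),  |d|² = 533;  R = 6+7 = 13,  c = 533−13² = 364
v_rel = (5, 2),  |v_rel|² = 29;  v_rel·d = (5)·(23) + (2)·(2) = 119
29·t² − 238·t + 364 = 0  ⇒  m = 119² − 29·364 = 3605
m = 3605 > 0,  v_rel·d = 119 > 0  ⇒  inside

inside=yes margin=3605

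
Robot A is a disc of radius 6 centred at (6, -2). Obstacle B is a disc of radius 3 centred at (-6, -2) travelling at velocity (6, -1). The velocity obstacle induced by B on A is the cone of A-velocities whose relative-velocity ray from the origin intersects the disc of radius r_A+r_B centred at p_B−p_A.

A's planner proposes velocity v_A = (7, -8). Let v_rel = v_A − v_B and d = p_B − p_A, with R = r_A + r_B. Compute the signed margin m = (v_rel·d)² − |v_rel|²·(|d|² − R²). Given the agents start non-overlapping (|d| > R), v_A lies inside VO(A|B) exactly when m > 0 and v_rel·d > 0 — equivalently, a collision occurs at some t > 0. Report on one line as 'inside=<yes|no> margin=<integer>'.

d = (-12, 0),  |d|² = 144;  R = 6+3 = 9,  c = 144−9² = 63
v_rel = (1, -7),  |v_rel|² = 50;  v_rel·d = (1)·(-12) + (-7)·(0) = -12
50·t² + 24·t + 63 = 0  ⇒  m = (-12)² − 50·63 = -3006
m = -3006 < 0,  v_rel·d = -12 < 0  ⇒  outside

inside=no margin=-3006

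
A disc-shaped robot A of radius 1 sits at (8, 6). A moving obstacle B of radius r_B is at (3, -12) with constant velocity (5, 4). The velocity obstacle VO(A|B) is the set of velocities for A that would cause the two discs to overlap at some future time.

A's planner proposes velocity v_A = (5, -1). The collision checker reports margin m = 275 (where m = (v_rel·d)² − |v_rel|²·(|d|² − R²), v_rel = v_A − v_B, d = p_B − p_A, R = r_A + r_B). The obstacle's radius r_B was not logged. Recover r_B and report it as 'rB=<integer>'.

m = 275
d = (-5, -18);  v_rel = (0, -5),  |v_rel|² = 25
v_rel×d = (0)·(-18) − (-5)·(-5) = -25
since m = R²·25 − (-25)²:  R² = (625 + 275) / 25 = 36
R = √36 = 6  ⇒  r_B = 6 − 1 = 5

rB=5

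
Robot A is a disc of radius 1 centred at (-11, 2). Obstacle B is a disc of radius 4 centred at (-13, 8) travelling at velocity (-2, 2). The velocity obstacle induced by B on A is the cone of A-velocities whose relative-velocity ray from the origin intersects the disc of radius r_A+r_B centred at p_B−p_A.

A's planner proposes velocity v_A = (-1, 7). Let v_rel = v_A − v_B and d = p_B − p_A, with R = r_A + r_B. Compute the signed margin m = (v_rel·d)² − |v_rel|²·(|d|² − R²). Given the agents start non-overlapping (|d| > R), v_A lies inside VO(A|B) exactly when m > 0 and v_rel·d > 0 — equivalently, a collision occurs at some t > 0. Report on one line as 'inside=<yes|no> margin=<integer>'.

d = (-2, 6),  |d|² = 40;  R = 1+4 = 5,  c = 40−5² = 15
v_rel = (1, 5),  |v_rel|² = 26;  v_rel·d = (1)·(-2) + (5)·(6) = 28
26·t² − 56·t + 15 = 0  ⇒  m = 28² − 26·15 = 394
m = 394 > 0,  v_rel·d = 28 > 0  ⇒  inside

inside=yes margin=394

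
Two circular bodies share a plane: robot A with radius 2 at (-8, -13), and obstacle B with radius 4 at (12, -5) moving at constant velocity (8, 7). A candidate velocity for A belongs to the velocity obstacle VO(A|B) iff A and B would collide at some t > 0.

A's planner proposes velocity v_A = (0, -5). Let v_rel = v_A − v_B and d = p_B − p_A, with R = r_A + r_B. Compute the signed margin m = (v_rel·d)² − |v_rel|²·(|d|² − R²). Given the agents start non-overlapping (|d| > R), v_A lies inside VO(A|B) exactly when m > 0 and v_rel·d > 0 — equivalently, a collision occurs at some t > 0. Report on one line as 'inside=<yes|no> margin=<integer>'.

d = (20, 8),  |d|² = 464;  R = 2+4 = 6,  c = 464−6² = 428
v_rel = (-8, -12),  |v_rel|² = 208;  v_rel·d = (-8)·(20) + (-12)·(8) = -256
208·t² + 512·t + 428 = 0  ⇒  m = (-256)² − 208·428 = -23488
m = -23488 < 0,  v_rel·d = -256 < 0  ⇒  outside

inside=no margin=-23488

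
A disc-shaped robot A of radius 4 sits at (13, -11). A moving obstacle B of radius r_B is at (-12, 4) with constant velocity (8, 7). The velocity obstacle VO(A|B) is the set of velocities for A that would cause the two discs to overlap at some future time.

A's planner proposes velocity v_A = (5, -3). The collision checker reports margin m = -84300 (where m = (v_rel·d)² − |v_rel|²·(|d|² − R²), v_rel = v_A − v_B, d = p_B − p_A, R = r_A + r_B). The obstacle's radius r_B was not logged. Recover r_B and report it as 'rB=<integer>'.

m = -84300
d = (-25, 15);  v_rel = (-3, -10),  |v_rel|² = 109
v_rel×d = (-3)·(15) − (-10)·(-25) = -295
since m = R²·109 − (-295)²:  R² = (87025 + -84300) / 109 = 25
R = √25 = 5  ⇒  r_B = 5 − 4 = 1

rB=1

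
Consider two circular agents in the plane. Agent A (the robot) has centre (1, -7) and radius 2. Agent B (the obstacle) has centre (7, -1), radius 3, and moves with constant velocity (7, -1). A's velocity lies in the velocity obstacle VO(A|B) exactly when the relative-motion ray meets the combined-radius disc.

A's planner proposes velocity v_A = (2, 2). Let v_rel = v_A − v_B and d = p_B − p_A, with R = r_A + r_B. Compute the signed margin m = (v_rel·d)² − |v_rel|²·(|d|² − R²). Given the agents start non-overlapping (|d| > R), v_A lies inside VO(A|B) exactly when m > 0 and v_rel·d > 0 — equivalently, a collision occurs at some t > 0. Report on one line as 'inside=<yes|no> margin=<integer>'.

d = (6, 6),  |d|² = 72;  R = 2+3 = 5,  c = 72−5² = 47
v_rel = (-5, 3),  |v_rel|² = 34;  v_rel·d = (-5)·(6) + (3)·(6) = -12
34·t² + 24·t + 47 = 0  ⇒  m = (-12)² − 34·47 = -1454
m = -1454 < 0,  v_rel·d = -12 < 0  ⇒  outside

inside=no margin=-1454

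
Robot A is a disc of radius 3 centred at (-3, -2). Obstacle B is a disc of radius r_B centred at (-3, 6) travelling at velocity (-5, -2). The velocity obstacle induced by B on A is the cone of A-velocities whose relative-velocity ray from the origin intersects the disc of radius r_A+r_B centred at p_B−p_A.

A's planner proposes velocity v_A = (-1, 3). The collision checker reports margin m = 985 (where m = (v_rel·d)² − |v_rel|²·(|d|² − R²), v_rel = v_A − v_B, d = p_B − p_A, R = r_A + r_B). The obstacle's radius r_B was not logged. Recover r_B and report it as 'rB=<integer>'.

m = 985
d = (0, 8);  v_rel = (4, 5),  |v_rel|² = 41
v_rel×d = (4)·(8) − (5)·(0) = 32
since m = R²·41 − 32²:  R² = (1024 + 985) / 41 = 49
R = √49 = 7  ⇒  r_B = 7 − 3 = 4

rB=4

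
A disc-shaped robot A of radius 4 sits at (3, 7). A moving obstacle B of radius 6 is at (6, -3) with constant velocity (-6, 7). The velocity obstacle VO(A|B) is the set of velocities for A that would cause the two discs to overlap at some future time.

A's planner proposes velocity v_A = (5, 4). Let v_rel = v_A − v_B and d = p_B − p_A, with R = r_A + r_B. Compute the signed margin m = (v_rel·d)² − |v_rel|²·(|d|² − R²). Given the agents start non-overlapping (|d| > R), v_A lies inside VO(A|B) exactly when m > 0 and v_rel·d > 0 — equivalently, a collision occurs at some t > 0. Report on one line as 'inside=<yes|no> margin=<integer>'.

d = (3, -10),  |d|² = 109;  R = 4+6 = 10,  c = 109−10² = 9
v_rel = (11, -3),  |v_rel|² = 130;  v_rel·d = (11)·(3) + (-3)·(-10) = 63
130·t² − 126·t + 9 = 0  ⇒  m = 63² − 130·9 = 2799
m = 2799 > 0,  v_rel·d = 63 > 0  ⇒  inside

inside=yes margin=2799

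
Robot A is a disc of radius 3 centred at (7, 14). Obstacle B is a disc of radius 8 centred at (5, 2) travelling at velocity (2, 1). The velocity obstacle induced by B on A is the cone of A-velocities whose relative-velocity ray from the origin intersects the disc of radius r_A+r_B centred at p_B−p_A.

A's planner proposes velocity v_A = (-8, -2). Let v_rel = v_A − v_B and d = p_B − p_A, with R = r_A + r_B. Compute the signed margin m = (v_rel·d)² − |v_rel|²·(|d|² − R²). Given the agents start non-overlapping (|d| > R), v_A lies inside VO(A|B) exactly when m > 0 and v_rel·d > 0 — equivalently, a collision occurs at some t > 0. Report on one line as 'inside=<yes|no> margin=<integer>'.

d = (-2, -12),  |d|² = 148;  R = 3+8 = 11,  c = 148−11² = 27
v_rel = (-10, -3),  |v_rel|² = 109;  v_rel·d = (-10)·(-2) + (-3)·(-12) = 56
109·t² − 112·t + 27 = 0  ⇒  m = 56² − 109·27 = 193
m = 193 > 0,  v_rel·d = 56 > 0  ⇒  inside

inside=yes margin=193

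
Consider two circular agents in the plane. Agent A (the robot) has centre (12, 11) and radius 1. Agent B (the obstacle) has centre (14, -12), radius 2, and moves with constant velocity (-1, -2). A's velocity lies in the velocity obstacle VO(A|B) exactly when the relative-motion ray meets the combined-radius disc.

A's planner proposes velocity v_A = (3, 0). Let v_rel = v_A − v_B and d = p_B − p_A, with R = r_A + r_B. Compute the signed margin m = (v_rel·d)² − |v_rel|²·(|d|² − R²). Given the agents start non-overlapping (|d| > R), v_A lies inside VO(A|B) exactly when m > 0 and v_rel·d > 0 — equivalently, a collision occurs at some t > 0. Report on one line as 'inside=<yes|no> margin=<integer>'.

d = (2, -23),  |d|² = 533;  R = 1+2 = 3,  c = 533−3² = 524
v_rel = (4, 2),  |v_rel|² = 20;  v_rel·d = (4)·(2) + (2)·(-23) = -38
20·t² + 76·t + 524 = 0  ⇒  m = (-38)² − 20·524 = -9036
m = -9036 < 0,  v_rel·d = -38 < 0  ⇒  outside

inside=no margin=-9036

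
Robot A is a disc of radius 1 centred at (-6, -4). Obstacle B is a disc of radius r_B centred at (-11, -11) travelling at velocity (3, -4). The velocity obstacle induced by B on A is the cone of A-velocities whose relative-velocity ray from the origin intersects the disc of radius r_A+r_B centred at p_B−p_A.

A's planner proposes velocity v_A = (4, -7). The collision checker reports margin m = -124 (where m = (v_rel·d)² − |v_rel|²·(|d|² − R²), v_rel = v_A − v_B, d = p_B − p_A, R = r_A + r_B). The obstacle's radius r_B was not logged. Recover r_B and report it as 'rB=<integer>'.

m = -124
d = (-5, -7);  v_rel = (1, -3),  |v_rel|² = 10
v_rel×d = (1)·(-7) − (-3)·(-5) = -22
since m = R²·10 − (-22)²:  R² = (484 + -124) / 10 = 36
R = √36 = 6  ⇒  r_B = 6 − 1 = 5

rB=5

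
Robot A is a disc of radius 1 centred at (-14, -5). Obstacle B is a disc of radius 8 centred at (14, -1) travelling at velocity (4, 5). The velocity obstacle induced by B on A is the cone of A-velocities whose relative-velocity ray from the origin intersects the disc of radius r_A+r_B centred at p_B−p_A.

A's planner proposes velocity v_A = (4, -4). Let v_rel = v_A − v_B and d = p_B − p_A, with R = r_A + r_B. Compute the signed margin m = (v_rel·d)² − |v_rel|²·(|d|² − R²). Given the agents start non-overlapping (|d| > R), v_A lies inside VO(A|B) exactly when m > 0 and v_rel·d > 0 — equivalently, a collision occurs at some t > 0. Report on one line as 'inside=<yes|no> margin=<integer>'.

d = (28, 4),  |d|² = 800;  R = 1+8 = 9,  c = 800−9² = 719
v_rel = (0, -9),  |v_rel|² = 81;  v_rel·d = (0)·(28) + (-9)·(4) = -36
81·t² + 72·t + 719 = 0  ⇒  m = (-36)² − 81·719 = -56943
m = -56943 < 0,  v_rel·d = -36 < 0  ⇒  outside

inside=no margin=-56943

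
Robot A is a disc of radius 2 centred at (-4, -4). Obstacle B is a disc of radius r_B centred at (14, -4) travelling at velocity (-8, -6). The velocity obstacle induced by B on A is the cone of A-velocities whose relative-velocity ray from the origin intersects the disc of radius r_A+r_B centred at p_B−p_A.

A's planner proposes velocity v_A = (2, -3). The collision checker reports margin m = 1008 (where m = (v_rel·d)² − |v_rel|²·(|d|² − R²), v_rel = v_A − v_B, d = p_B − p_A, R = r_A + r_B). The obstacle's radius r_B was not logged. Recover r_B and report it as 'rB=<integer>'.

m = 1008
d = (18, 0);  v_rel = (10, 3),  |v_rel|² = 109
v_rel×d = (10)·(0) − (3)·(18) = -54
since m = R²·109 − (-54)²:  R² = (2916 + 1008) / 109 = 36
R = √36 = 6  ⇒  r_B = 6 − 2 = 4

rB=4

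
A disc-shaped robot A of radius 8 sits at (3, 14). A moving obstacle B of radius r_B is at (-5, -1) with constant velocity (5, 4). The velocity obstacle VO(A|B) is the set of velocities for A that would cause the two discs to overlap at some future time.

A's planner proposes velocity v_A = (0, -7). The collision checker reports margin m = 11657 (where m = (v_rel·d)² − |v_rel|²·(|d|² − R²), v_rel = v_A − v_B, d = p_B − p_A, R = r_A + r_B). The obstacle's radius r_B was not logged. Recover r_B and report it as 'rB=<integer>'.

m = 11657
d = (-8, -15);  v_rel = (-5, -11),  |v_rel|² = 146
v_rel×d = (-5)·(-15) − (-11)·(-8) = -13
since m = R²·146 − (-13)²:  R² = (169 + 11657) / 146 = 81
R = √81 = 9  ⇒  r_B = 9 − 8 = 1

rB=1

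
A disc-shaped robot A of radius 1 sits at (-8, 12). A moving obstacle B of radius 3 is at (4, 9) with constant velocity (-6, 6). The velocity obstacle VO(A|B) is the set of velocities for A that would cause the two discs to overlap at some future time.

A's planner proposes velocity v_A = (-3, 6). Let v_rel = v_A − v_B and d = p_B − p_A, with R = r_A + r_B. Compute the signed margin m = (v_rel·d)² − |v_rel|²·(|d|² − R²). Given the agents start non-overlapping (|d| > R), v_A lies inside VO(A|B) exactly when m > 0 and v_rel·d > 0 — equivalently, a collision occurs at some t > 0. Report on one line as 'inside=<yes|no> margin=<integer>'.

d = (12, -3),  |d|² = 153;  R = 1+3 = 4,  c = 153−4² = 137
v_rel = (3, 0),  |v_rel|² = 9;  v_rel·d = (3)·(12) + (0)·(-3) = 36
9·t² − 72·t + 137 = 0  ⇒  m = 36² − 9·137 = 63
m = 63 > 0,  v_rel·d = 36 > 0  ⇒  inside

inside=yes margin=63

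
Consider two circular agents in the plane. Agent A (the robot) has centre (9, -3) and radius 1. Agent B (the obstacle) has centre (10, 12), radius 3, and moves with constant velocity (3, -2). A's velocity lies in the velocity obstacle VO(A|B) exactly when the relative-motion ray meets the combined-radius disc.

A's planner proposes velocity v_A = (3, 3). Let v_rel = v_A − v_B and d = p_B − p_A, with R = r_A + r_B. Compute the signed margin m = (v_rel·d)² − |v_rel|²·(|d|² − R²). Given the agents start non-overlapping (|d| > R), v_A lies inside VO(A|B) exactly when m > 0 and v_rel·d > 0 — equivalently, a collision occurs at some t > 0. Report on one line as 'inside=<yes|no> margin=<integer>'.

d = (1, 15),  |d|² = 226;  R = 1+3 = 4,  c = 226−4² = 210
v_rel = (0, 5),  |v_rel|² = 25;  v_rel·d = (0)·(1) + (5)·(15) = 75
25·t² − 150·t + 210 = 0  ⇒  m = 75² − 25·210 = 375
m = 375 > 0,  v_rel·d = 75 > 0  ⇒  inside

inside=yes margin=375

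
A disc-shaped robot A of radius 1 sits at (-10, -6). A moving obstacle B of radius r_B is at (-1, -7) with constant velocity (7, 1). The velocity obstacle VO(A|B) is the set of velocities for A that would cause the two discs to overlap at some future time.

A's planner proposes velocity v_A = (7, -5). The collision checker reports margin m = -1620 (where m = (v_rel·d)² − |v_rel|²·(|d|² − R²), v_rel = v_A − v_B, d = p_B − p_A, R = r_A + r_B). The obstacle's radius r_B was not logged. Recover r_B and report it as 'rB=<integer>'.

m = -1620
d = (9, -1);  v_rel = (0, -6),  |v_rel|² = 36
v_rel×d = (0)·(-1) − (-6)·(9) = 54
since m = R²·36 − 54²:  R² = (2916 + -1620) / 36 = 36
R = √36 = 6  ⇒  r_B = 6 − 1 = 5

rB=5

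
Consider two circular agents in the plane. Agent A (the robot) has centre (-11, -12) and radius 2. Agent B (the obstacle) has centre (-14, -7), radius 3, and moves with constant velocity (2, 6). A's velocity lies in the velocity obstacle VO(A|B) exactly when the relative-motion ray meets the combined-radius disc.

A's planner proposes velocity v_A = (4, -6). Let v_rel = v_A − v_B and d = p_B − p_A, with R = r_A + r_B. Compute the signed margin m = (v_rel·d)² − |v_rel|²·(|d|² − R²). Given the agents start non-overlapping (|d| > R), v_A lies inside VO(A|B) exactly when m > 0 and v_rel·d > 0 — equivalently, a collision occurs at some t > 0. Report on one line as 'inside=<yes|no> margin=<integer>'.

d = (-3, 5),  |d|² = 34;  R = 2+3 = 5,  c = 34−5² = 9
v_rel = (2, -12),  |v_rel|² = 148;  v_rel·d = (2)·(-3) + (-12)·(5) = -66
148·t² + 132·t + 9 = 0  ⇒  m = (-66)² − 148·9 = 3024
m = 3024 > 0,  v_rel·d = -66 < 0  ⇒  outside

inside=no margin=3024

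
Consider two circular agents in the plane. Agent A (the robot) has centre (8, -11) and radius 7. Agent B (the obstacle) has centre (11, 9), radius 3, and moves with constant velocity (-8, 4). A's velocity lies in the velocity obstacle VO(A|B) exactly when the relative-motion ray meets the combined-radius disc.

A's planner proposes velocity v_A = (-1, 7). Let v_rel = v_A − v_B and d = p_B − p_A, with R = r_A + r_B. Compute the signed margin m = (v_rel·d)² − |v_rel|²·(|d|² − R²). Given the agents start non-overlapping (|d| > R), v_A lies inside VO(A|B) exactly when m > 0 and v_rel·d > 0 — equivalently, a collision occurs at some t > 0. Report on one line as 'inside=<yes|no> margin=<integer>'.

d = (3, 20),  |d|² = 409;  R = 7+3 = 10,  c = 409−10² = 309
v_rel = (7, 3),  |v_rel|² = 58;  v_rel·d = (7)·(3) + (3)·(20) = 81
58·t² − 162·t + 309 = 0  ⇒  m = 81² − 58·309 = -11361
m = -11361 < 0,  v_rel·d = 81 > 0  ⇒  outside

inside=no margin=-11361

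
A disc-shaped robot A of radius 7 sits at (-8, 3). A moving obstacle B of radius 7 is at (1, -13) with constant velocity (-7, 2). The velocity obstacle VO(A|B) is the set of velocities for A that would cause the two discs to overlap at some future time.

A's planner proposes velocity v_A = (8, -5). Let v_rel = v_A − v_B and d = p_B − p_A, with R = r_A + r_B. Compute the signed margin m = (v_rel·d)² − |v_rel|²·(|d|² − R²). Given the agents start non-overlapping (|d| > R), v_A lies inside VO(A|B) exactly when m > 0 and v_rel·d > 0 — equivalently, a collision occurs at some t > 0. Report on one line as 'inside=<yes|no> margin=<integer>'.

d = (9, -16),  |d|² = 337;  R = 7+7 = 14,  c = 337−14² = 141
v_rel = (15, -7),  |v_rel|² = 274;  v_rel·d = (15)·(9) + (-7)·(-16) = 247
274·t² − 494·t + 141 = 0  ⇒  m = 247² − 274·141 = 22375
m = 22375 > 0,  v_rel·d = 247 > 0  ⇒  inside

inside=yes margin=22375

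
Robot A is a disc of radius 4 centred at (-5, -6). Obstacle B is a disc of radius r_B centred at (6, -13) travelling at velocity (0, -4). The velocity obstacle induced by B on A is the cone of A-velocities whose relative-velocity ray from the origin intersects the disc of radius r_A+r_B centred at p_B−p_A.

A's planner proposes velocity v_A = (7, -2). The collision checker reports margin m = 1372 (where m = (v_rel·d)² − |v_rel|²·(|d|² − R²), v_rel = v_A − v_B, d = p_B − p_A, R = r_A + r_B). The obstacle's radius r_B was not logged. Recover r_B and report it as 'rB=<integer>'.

m = 1372
d = (11, -7);  v_rel = (7, 2),  |v_rel|² = 53
v_rel×d = (7)·(-7) − (2)·(11) = -71
since m = R²·53 − (-71)²:  R² = (5041 + 1372) / 53 = 121
R = √121 = 11  ⇒  r_B = 11 − 4 = 7

rB=7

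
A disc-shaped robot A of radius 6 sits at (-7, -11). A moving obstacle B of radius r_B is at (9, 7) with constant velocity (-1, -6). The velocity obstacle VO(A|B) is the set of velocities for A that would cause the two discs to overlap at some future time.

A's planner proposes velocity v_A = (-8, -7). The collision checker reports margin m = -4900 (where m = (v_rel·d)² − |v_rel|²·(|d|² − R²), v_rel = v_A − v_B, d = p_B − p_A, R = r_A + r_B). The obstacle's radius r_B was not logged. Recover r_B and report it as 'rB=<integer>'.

m = -4900
d = (16, 18);  v_rel = (-7, -1),  |v_rel|² = 50
v_rel×d = (-7)·(18) − (-1)·(16) = -110
since m = R²·50 − (-110)²:  R² = (12100 + -4900) / 50 = 144
R = √144 = 12  ⇒  r_B = 12 − 6 = 6

rB=6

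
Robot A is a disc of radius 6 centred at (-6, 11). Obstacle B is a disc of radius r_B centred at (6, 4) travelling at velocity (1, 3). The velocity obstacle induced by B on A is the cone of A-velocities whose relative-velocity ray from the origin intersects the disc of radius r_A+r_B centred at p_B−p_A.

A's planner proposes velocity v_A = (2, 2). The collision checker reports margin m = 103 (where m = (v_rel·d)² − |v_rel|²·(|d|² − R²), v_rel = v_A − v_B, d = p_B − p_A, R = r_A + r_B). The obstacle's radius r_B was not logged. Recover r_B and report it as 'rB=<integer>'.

m = 103
d = (12, -7);  v_rel = (1, -1),  |v_rel|² = 2
v_rel×d = (1)·(-7) − (-1)·(12) = 5
since m = R²·2 − 5²:  R² = (25 + 103) / 2 = 64
R = √64 = 8  ⇒  r_B = 8 − 6 = 2

rB=2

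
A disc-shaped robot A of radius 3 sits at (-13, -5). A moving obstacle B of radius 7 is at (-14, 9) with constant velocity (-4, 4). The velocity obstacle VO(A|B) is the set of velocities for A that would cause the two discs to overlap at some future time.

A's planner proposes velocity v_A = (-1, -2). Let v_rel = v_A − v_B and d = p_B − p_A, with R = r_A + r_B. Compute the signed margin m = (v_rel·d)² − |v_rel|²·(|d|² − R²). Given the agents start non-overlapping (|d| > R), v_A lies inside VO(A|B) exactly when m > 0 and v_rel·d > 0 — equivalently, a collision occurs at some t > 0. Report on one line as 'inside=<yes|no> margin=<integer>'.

d = (-1, 14),  |d|² = 197;  R = 3+7 = 10,  c = 197−10² = 97
v_rel = (3, -6),  |v_rel|² = 45;  v_rel·d = (3)·(-1) + (-6)·(14) = -87
45·t² + 174·t + 97 = 0  ⇒  m = (-87)² − 45·97 = 3204
m = 3204 > 0,  v_rel·d = -87 < 0  ⇒  outside

inside=no margin=3204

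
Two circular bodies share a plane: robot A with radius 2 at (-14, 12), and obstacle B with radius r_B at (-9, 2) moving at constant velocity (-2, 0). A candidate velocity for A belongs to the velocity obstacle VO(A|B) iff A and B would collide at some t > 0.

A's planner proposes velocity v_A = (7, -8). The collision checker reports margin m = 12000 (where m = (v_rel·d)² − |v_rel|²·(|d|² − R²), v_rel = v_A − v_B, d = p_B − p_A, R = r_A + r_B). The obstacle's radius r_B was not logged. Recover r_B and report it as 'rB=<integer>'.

m = 12000
d = (5, -10);  v_rel = (9, -8),  |v_rel|² = 145
v_rel×d = (9)·(-10) − (-8)·(5) = -50
since m = R²·145 − (-50)²:  R² = (2500 + 12000) / 145 = 100
R = √100 = 10  ⇒  r_B = 10 − 2 = 8

rB=8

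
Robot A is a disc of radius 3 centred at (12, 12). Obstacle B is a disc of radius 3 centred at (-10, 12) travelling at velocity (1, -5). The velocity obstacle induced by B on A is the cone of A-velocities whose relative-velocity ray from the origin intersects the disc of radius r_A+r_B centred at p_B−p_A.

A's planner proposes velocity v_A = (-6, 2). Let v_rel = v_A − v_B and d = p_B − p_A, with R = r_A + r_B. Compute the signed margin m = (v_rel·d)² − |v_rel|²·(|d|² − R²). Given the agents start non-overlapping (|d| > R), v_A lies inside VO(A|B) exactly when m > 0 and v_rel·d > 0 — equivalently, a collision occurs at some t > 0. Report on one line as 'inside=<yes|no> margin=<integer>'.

d = (-22, 0),  |d|² = 484;  R = 3+3 = 6,  c = 484−6² = 448
v_rel = (-7, 7),  |v_rel|² = 98;  v_rel·d = (-7)·(-22) + (7)·(0) = 154
98·t² − 308·t + 448 = 0  ⇒  m = 154² − 98·448 = -20188
m = -20188 < 0,  v_rel·d = 154 > 0  ⇒  outside

inside=no margin=-20188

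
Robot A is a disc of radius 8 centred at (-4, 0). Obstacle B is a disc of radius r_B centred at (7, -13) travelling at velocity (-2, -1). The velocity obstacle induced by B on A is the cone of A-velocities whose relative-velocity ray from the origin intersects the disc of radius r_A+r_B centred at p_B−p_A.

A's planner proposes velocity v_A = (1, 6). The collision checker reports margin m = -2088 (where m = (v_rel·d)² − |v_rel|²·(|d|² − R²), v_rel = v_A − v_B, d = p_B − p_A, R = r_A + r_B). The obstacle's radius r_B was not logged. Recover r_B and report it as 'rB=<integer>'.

m = -2088
d = (11, -13);  v_rel = (3, 7),  |v_rel|² = 58
v_rel×d = (3)·(-13) − (7)·(11) = -116
since m = R²·58 − (-116)²:  R² = (13456 + -2088) / 58 = 196
R = √196 = 14  ⇒  r_B = 14 − 8 = 6

rB=6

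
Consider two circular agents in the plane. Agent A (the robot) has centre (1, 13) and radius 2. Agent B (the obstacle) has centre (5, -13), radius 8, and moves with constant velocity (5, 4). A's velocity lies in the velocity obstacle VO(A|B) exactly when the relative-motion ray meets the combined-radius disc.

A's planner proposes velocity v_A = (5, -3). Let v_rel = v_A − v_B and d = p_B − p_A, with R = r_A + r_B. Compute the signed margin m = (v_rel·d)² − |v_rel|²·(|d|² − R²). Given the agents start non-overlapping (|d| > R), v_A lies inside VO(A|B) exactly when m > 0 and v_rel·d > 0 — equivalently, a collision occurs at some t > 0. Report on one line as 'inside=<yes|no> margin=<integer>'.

d = (4, -26),  |d|² = 692;  R = 2+8 = 10,  c = 692−10² = 592
v_rel = (0, -7),  |v_rel|² = 49;  v_rel·d = (0)·(4) + (-7)·(-26) = 182
49·t² − 364·t + 592 = 0  ⇒  m = 182² − 49·592 = 4116
m = 4116 > 0,  v_rel·d = 182 > 0  ⇒  inside

inside=yes margin=4116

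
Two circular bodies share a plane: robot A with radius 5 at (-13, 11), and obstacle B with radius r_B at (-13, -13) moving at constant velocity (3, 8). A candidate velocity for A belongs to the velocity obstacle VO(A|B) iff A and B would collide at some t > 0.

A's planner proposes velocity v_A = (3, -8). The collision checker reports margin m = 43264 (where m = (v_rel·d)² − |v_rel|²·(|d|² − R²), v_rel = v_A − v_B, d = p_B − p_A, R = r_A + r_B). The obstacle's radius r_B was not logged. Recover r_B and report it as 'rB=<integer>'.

m = 43264
d = (0, -24);  v_rel = (0, -16),  |v_rel|² = 256
v_rel×d = (0)·(-24) − (-16)·(0) = 0
since m = R²·256 − 0²:  R² = (0 + 43264) / 256 = 169
R = √169 = 13  ⇒  r_B = 13 − 5 = 8

rB=8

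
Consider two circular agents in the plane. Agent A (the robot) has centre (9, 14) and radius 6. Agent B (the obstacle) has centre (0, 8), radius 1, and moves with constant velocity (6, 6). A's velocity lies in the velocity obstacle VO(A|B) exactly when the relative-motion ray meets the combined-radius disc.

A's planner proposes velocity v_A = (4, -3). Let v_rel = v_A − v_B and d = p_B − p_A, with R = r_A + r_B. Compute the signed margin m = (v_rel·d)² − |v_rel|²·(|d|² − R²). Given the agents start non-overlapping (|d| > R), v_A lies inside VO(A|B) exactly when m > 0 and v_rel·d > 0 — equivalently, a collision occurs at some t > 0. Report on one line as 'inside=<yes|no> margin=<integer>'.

d = (-9, -6),  |d|² = 117;  R = 6+1 = 7,  c = 117−7² = 68
v_rel = (-2, -9),  |v_rel|² = 85;  v_rel·d = (-2)·(-9) + (-9)·(-6) = 72
85·t² − 144·t + 68 = 0  ⇒  m = 72² − 85·68 = -596
m = -596 < 0,  v_rel·d = 72 > 0  ⇒  outside

inside=no margin=-596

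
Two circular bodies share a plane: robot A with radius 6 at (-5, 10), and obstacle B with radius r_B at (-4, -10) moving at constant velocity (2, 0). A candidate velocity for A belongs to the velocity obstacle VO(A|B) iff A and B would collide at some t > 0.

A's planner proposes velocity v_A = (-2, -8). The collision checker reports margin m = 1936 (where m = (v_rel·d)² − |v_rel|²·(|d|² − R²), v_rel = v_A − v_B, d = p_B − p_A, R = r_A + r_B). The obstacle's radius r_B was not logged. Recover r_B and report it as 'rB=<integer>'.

m = 1936
d = (1, -20);  v_rel = (-4, -8),  |v_rel|² = 80
v_rel×d = (-4)·(-20) − (-8)·(1) = 88
since m = R²·80 − 88²:  R² = (7744 + 1936) / 80 = 121
R = √121 = 11  ⇒  r_B = 11 − 6 = 5

rB=5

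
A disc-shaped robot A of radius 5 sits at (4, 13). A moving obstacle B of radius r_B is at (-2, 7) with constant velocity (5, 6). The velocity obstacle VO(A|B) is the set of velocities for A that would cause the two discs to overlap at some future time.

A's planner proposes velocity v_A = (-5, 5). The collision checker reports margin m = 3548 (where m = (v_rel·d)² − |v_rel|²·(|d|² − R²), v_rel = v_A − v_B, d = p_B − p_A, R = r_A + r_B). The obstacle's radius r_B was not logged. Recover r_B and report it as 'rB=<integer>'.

m = 3548
d = (-6, -6);  v_rel = (-10, -1),  |v_rel|² = 101
v_rel×d = (-10)·(-6) − (-1)·(-6) = 54
since m = R²·101 − 54²:  R² = (2916 + 3548) / 101 = 64
R = √64 = 8  ⇒  r_B = 8 − 5 = 3

rB=3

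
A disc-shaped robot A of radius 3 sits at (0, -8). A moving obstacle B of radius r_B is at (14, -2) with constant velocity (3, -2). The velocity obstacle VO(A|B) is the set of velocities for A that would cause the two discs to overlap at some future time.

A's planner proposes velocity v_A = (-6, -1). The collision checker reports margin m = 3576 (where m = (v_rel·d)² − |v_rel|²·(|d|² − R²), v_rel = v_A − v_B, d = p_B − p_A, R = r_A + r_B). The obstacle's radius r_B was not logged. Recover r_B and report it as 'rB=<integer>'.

m = 3576
d = (14, 6);  v_rel = (-9, 1),  |v_rel|² = 82
v_rel×d = (-9)·(6) − (1)·(14) = -68
since m = R²·82 − (-68)²:  R² = (4624 + 3576) / 82 = 100
R = √100 = 10  ⇒  r_B = 10 − 3 = 7

rB=7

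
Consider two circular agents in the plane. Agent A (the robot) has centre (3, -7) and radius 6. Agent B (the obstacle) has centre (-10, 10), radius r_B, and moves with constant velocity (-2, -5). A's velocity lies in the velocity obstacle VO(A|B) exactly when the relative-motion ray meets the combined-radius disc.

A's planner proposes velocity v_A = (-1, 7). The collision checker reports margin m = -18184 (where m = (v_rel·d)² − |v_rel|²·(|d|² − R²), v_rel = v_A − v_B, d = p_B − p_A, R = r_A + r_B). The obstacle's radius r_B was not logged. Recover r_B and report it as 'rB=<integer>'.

m = -18184
d = (-13, 17);  v_rel = (1, 12),  |v_rel|² = 145
v_rel×d = (1)·(17) − (12)·(-13) = 173
since m = R²·145 − 173²:  R² = (29929 + -18184) / 145 = 81
R = √81 = 9  ⇒  r_B = 9 − 6 = 3

rB=3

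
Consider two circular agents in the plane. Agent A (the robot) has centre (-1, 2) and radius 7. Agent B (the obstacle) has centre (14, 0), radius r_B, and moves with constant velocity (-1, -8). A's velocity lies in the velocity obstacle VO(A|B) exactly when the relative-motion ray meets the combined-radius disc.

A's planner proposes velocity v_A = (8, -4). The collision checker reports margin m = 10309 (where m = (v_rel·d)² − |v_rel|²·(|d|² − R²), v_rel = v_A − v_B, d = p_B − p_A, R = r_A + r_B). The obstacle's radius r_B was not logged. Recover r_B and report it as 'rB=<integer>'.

m = 10309
d = (15, -2);  v_rel = (9, 4),  |v_rel|² = 97
v_rel×d = (9)·(-2) − (4)·(15) = -78
since m = R²·97 − (-78)²:  R² = (6084 + 10309) / 97 = 169
R = √169 = 13  ⇒  r_B = 13 − 7 = 6

rB=6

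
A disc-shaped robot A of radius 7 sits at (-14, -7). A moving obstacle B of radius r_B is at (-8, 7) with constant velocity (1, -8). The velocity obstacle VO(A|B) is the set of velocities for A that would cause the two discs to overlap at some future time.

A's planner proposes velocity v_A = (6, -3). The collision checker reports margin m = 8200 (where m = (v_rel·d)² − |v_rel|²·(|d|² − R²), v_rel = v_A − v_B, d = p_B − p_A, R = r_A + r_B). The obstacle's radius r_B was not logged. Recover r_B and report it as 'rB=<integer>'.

m = 8200
d = (6, 14);  v_rel = (5, 5),  |v_rel|² = 50
v_rel×d = (5)·(14) − (5)·(6) = 40
since m = R²·50 − 40²:  R² = (1600 + 8200) / 50 = 196
R = √196 = 14  ⇒  r_B = 14 − 7 = 7

rB=7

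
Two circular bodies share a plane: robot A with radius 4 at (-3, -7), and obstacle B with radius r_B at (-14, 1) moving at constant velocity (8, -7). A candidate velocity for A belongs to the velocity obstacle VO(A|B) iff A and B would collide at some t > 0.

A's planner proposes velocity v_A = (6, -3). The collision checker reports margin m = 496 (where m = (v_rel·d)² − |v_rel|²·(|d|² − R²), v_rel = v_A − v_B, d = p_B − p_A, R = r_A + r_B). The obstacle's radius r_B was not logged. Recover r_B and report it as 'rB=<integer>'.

m = 496
d = (-11, 8);  v_rel = (-2, 4),  |v_rel|² = 20
v_rel×d = (-2)·(8) − (4)·(-11) = 28
since m = R²·20 − 28²:  R² = (784 + 496) / 20 = 64
R = √64 = 8  ⇒  r_B = 8 − 4 = 4

rB=4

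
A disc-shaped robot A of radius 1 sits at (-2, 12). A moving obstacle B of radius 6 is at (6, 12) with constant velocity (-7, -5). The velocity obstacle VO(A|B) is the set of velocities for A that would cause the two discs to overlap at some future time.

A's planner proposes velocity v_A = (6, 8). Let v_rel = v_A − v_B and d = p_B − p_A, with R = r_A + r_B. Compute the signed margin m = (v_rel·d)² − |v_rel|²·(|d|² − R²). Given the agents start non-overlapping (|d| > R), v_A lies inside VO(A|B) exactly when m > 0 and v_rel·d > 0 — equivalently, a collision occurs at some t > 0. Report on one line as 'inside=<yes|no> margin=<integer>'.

d = (8, 0),  |d|² = 64;  R = 1+6 = 7,  c = 64−7² = 15
v_rel = (13, 13),  |v_rel|² = 338;  v_rel·d = (13)·(8) + (13)·(0) = 104
338·t² − 208·t + 15 = 0  ⇒  m = 104² − 338·15 = 5746
m = 5746 > 0,  v_rel·d = 104 > 0  ⇒  inside

inside=yes margin=5746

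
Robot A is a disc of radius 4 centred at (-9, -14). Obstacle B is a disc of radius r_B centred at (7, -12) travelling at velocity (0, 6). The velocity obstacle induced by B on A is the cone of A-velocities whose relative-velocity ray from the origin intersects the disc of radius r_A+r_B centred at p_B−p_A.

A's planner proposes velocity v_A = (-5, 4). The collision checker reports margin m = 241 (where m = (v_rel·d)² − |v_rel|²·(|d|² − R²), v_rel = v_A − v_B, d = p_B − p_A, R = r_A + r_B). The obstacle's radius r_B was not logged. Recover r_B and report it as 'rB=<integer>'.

m = 241
d = (16, 2);  v_rel = (-5, -2),  |v_rel|² = 29
v_rel×d = (-5)·(2) − (-2)·(16) = 22
since m = R²·29 − 22²:  R² = (484 + 241) / 29 = 25
R = √25 = 5  ⇒  r_B = 5 − 4 = 1

rB=1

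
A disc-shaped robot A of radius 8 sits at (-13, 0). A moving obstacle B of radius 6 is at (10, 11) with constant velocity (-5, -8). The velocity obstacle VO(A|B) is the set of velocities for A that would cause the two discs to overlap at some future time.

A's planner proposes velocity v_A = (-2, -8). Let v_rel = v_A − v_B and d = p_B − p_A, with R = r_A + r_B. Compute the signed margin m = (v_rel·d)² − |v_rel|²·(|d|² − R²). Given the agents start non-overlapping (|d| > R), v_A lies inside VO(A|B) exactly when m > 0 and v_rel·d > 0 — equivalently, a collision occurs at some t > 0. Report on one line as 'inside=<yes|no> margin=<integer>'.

d = (23, 11),  |d|² = 650;  R = 8+6 = 14,  c = 650−14² = 454
v_rel = (3, 0),  |v_rel|² = 9;  v_rel·d = (3)·(23) + (0)·(11) = 69
9·t² − 138·t + 454 = 0  ⇒  m = 69² − 9·454 = 675
m = 675 > 0,  v_rel·d = 69 > 0  ⇒  inside

inside=yes margin=675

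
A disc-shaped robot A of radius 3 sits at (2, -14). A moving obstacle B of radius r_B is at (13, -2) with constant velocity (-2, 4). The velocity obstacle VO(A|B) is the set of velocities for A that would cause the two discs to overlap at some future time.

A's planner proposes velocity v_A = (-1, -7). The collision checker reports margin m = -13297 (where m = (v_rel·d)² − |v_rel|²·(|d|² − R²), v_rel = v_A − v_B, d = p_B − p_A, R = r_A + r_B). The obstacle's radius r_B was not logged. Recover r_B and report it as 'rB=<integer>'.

m = -13297
d = (11, 12);  v_rel = (1, -11),  |v_rel|² = 122
v_rel×d = (1)·(12) − (-11)·(11) = 133
since m = R²·122 − 133²:  R² = (17689 + -13297) / 122 = 36
R = √36 = 6  ⇒  r_B = 6 − 3 = 3

rB=3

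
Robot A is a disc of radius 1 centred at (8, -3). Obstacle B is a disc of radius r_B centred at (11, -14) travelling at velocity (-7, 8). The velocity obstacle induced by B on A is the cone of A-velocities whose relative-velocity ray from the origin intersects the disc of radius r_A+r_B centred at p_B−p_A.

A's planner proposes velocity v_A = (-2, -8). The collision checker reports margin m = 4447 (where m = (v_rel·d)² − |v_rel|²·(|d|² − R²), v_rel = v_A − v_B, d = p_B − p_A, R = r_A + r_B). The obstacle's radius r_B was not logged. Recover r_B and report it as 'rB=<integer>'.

m = 4447
d = (3, -11);  v_rel = (5, -16),  |v_rel|² = 281
v_rel×d = (5)·(-11) − (-16)·(3) = -7
since m = R²·281 − (-7)²:  R² = (49 + 4447) / 281 = 16
R = √16 = 4  ⇒  r_B = 4 − 1 = 3

rB=3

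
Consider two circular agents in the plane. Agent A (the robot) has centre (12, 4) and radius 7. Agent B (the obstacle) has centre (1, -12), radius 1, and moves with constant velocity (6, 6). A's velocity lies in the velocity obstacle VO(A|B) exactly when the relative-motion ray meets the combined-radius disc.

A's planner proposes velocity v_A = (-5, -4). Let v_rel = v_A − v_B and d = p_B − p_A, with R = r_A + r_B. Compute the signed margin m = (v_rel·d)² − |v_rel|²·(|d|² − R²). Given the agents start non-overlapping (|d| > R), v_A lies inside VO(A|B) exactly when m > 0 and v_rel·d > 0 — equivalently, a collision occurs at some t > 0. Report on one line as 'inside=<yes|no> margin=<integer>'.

d = (-11, -16),  |d|² = 377;  R = 7+1 = 8,  c = 377−8² = 313
v_rel = (-11, -10),  |v_rel|² = 221;  v_rel·d = (-11)·(-11) + (-10)·(-16) = 281
221·t² − 562·t + 313 = 0  ⇒  m = 281² − 221·313 = 9788
m = 9788 > 0,  v_rel·d = 281 > 0  ⇒  inside

inside=yes margin=9788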